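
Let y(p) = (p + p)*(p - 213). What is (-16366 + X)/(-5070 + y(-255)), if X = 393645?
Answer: 377279/233610 ≈ 1.6150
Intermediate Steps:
y(p) = 2*p*(-213 + p) (y(p) = (2*p)*(-213 + p) = 2*p*(-213 + p))
(-16366 + X)/(-5070 + y(-255)) = (-16366 + 393645)/(-5070 + 2*(-255)*(-213 - 255)) = 377279/(-5070 + 2*(-255)*(-468)) = 377279/(-5070 + 238680) = 377279/233610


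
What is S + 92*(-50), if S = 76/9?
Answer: -41324/9 ≈ -4591.6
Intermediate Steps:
S = 76/9 (S = 76*(⅑) = 76/9 ≈ 8.4444)
S + 92*(-50) = 76/9 + 92*(-50) = 76/9 - 4600 = -41324/9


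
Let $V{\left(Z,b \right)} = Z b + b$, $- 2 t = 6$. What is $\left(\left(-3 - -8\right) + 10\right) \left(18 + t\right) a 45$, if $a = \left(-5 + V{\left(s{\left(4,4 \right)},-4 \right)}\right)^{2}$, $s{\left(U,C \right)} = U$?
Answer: $6328125$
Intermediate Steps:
$t = -3$ ($t = \left(- \frac{1}{2}\right) 6 = -3$)
$V{\left(Z,b \right)} = b + Z b$
$a = 625$ ($a = \left(-5 - 4 \left(1 + 4\right)\right)^{2} = \left(-5 - 20\right)^{2} = \left(-25\right)^{2} = 625$)
$\left(\left(-3 - -8\right) + 10\right) \left(18 + t\right) a 45 = \left(\left(-3 - -8\right) + 10\right) \left(18 - 3\right) 625 \cdot 45 = \left(\left(-3 + 8\right) + 10\right) 15 \cdot 625 \cdot 45 = \left(5 + 10\right) 15 \cdot 625 \cdot 45 = 15 \cdot 15 \cdot 625 \cdot 45 = 225 \cdot 625 \cdot 45 = 140625 \cdot 45 = 6328125$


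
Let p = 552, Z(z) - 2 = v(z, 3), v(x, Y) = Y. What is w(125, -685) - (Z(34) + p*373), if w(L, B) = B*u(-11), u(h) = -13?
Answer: -196996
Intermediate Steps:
Z(z) = 5 (Z(z) = 2 + 3 = 5)
w(L, B) = -13*B (w(L, B) = B*(-13) = -13*B)
w(125, -685) - (Z(34) + p*373) = -13*(-685) - (5 + 552*373) = 8905 - (5 + 205896) = 8905 - 1*205901 = 8905 - 205901 = -196996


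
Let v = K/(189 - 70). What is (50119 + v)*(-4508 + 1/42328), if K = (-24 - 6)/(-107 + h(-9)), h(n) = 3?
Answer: -5379868887635191/23811424 ≈ -2.2594e+8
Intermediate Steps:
K = 15/52 (K = (-24 - 6)/(-107 + 3) = -30/(-104) = -30*(-1/104) = 15/52 ≈ 0.28846)
v = 15/6188 (v = (15/52)/(189 - 70) = (15/52)/119 = (1/119)*(15/52) = 15/6188 ≈ 0.0024240)
(50119 + v)*(-4508 + 1/42328) = (50119 + 15/6188)*(-4508 + 1/42328) = 310136387*(-4508 + 1/42328)/6188 = (310136387/6188)*(-190814623/42328) = -5379868887635191/23811424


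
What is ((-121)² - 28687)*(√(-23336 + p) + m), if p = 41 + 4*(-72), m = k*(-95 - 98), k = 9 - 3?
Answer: 16265268 - 14046*I*√23583 ≈ 1.6265e+7 - 2.157e+6*I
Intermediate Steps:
k = 6
m = -1158 (m = 6*(-95 - 98) = 6*(-193) = -1158)
p = -247 (p = 41 - 288 = -247)
((-121)² - 28687)*(√(-23336 + p) + m) = ((-121)² - 28687)*(√(-23336 - 247) - 1158) = (14641 - 28687)*(√(-23583) - 1158) = -14046*(I*√23583 - 1158) = -14046*(-1158 + I*√23583) = 16265268 - 14046*I*√23583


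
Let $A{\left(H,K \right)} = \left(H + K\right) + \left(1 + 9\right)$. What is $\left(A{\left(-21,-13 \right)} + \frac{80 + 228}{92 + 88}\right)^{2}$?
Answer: $\frac{1006009}{2025} \approx 496.79$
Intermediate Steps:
$A{\left(H,K \right)} = 10 + H + K$ ($A{\left(H,K \right)} = \left(H + K\right) + 10 = 10 + H + K$)
$\left(A{\left(-21,-13 \right)} + \frac{80 + 228}{92 + 88}\right)^{2} = \left(\left(10 - 21 - 13\right) + \frac{80 + 228}{92 + 88}\right)^{2} = \left(-24 + \frac{308}{180}\right)^{2} = \left(-24 + 308 \cdot \frac{1}{180}\right)^{2} = \left(-24 + \frac{77}{45}\right)^{2} = \left(- \frac{1003}{45}\right)^{2} = \frac{1006009}{2025}$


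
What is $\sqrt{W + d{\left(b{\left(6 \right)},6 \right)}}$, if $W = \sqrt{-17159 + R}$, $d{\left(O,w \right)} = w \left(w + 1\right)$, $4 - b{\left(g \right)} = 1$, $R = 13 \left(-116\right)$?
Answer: $\sqrt{42 + i \sqrt{18667}} \approx 9.6161 + 7.1041 i$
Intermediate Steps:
$R = -1508$
$b{\left(g \right)} = 3$ ($b{\left(g \right)} = 4 - 1 = 3$)
$d{\left(O,w \right)} = w \left(1 + w\right)$
$W = i \sqrt{18667}$ ($W = \sqrt{-17159 - 1508} = \sqrt{-18667} = i \sqrt{18667} \approx 136.63 i$)
$\sqrt{W + d{\left(b{\left(6 \right)},6 \right)}} = \sqrt{i \sqrt{18667} + 6 \left(1 + 6\right)} = \sqrt{i \sqrt{18667} + 6 \cdot 7} = \sqrt{i \sqrt{18667} + 42} = \sqrt{42 + i \sqrt{18667}}$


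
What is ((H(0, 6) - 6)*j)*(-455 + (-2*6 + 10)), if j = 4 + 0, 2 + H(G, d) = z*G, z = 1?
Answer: 14624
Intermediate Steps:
H(G, d) = -2 + G (H(G, d) = -2 + 1*G = -2 + G)
j = 4
((H(0, 6) - 6)*j)*(-455 + (-2*6 + 10)) = (((-2 + 0) - 6)*4)*(-455 + (-2*6 + 10)) = ((-2 - 6)*4)*(-455 + (-12 + 10)) = (-8*4)*(-455 - 2) = -32*(-457) = 14624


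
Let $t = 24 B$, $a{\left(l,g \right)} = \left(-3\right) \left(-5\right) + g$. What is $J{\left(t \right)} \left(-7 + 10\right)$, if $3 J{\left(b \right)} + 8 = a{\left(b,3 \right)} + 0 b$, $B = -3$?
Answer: $10$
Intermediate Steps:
$a{\left(l,g \right)} = 15 + g$
$t = -72$ ($t = 24 \left(-3\right) = -72$)
$J{\left(b \right)} = \frac{10}{3}$ ($J{\left(b \right)} = - \frac{8}{3} + \frac{\left(15 + 3\right) + 0 b}{3} = - \frac{8}{3} + \frac{18 + 0}{3} = - \frac{8}{3} + \frac{1}{3} \cdot 18 = - \frac{8}{3} + 6 = \frac{10}{3}$)
$J{\left(t \right)} \left(-7 + 10\right) = \frac{10 \left(-7 + 10\right)}{3} = \frac{10}{3} \cdot 3 = 10$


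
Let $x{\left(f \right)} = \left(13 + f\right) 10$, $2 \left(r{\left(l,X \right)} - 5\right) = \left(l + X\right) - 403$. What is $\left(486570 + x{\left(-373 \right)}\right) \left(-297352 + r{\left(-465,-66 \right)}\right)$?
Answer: $-143835227580$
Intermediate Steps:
$r{\left(l,X \right)} = - \frac{393}{2} + \frac{X}{2} + \frac{l}{2}$ ($r{\left(l,X \right)} = 5 + \frac{\left(l + X\right) - 403}{2} = 5 + \frac{\left(X + l\right) - 403}{2} = 5 + \frac{-403 + X + l}{2} = 5 + \left(- \frac{403}{2} + \frac{X}{2} + \frac{l}{2}\right) = - \frac{393}{2} + \frac{X}{2} + \frac{l}{2}$)
$x{\left(f \right)} = 130 + 10 f$
$\left(486570 + x{\left(-373 \right)}\right) \left(-297352 + r{\left(-465,-66 \right)}\right) = \left(486570 + \left(130 + 10 \left(-373\right)\right)\right) \left(-297352 + \left(- \frac{393}{2} + \frac{1}{2} \left(-66\right) + \frac{1}{2} \left(-465\right)\right)\right) = \left(486570 + \left(130 - 3730\right)\right) \left(-297352 - 462\right) = \left(486570 - 3600\right) \left(-297352 - 462\right) = 482970 \left(-297814\right) = -143835227580$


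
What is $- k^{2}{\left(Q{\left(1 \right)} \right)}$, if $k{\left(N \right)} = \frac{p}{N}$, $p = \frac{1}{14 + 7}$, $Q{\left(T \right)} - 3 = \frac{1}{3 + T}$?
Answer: $- \frac{16}{74529} \approx -0.00021468$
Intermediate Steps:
$Q{\left(T \right)} = 3 + \frac{1}{3 + T}$
$p = \frac{1}{21} \approx 0.047619$
$k{\left(N \right)} = \frac{1}{21 N}$
$- k^{2}{\left(Q{\left(1 \right)} \right)} = - \left(\frac{1}{21 \frac{10 + 3 \cdot 1}{3 + 1}}\right)^{2} = - \left(\frac{1}{21 \frac{10 + 3}{4}}\right)^{2} = - \left(\frac{1}{21 \cdot \frac{1}{4} \cdot 13}\right)^{2} = - \left(\frac{1}{21 \cdot \frac{13}{4}}\right)^{2} = - \left(\frac{1}{21} \cdot \frac{4}{13}\right)^{2} = - \left(\frac{4}{273}\right)^{2} = \left(-1\right) \frac{16}{74529} = - \frac{16}{74529}$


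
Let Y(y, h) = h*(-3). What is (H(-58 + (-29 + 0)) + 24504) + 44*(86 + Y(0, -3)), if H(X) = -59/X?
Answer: 2495567/87 ≈ 28685.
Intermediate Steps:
Y(y, h) = -3*h
(H(-58 + (-29 + 0)) + 24504) + 44*(86 + Y(0, -3)) = (-59/(-58 + (-29 + 0)) + 24504) + 44*(86 - 3*(-3)) = (-59/(-58 - 29) + 24504) + 44*(86 + 9) = (-59/(-87) + 24504) + 44*95 = (-59*(-1/87) + 24504) + 4180 = (59/87 + 24504) + 4180 = 2131907/87 + 4180 = 2495567/87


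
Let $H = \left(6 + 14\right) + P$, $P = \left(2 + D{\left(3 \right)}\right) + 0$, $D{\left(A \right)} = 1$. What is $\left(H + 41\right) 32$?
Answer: $2048$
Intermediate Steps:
$P = 3$ ($P = \left(2 + 1\right) + 0 = 3 + 0 = 3$)
$H = 23$ ($H = \left(6 + 14\right) + 3 = 20 + 3 = 23$)
$\left(H + 41\right) 32 = \left(23 + 41\right) 32 = 64 \cdot 32 = 2048$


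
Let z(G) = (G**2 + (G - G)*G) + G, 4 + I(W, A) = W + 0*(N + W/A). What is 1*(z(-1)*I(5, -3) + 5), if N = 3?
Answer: 5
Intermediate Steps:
I(W, A) = -4 + W (I(W, A) = -4 + (W + 0*(3 + W/A)) = -4 + (W + 0) = -4 + W)
z(G) = G + G**2 (z(G) = (G**2 + 0*G) + G = (G**2 + 0) + G = G**2 + G = G + G**2)
1*(z(-1)*I(5, -3) + 5) = 1*((-(1 - 1))*(-4 + 5) + 5) = 1*(-1*0*1 + 5) = 1*(0*1 + 5) = 1*(0 + 5) = 1*5 = 5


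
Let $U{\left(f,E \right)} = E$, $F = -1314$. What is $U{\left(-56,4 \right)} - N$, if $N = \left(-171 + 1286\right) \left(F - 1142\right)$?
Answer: $2738444$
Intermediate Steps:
$N = -2738440$ ($N = \left(-171 + 1286\right) \left(-1314 - 1142\right) = 1115 \left(-2456\right) = -2738440$)
$U{\left(-56,4 \right)} - N = 4 - -2738440 = 4 + 2738440 = 2738444$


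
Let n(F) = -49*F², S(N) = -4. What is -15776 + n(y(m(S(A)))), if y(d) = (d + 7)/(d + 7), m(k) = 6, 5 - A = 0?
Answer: -15825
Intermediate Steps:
A = 5 (A = 5 - 1*0 = 5 + 0 = 5)
y(d) = 1 (y(d) = (7 + d)/(7 + d) = 1)
n(F) = -49*F²
-15776 + n(y(m(S(A)))) = -15776 - 49*1² = -15776 - 49*1 = -15776 - 49 = -15825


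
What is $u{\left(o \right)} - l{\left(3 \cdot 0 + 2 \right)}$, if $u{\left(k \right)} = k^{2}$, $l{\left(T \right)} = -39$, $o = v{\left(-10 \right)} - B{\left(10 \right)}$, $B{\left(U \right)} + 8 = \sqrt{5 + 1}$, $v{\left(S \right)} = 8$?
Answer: $301 - 32 \sqrt{6} \approx 222.62$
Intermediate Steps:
$B{\left(U \right)} = -8 + \sqrt{6}$ ($B{\left(U \right)} = -8 + \sqrt{5 + 1} = -8 + \sqrt{6}$)
$o = 16 - \sqrt{6}$ ($o = 8 - \left(-8 + \sqrt{6}\right) = 8 + \left(8 - \sqrt{6}\right) = 16 - \sqrt{6} \approx 13.551$)
$u{\left(o \right)} - l{\left(3 \cdot 0 + 2 \right)} = \left(16 - \sqrt{6}\right)^{2} - -39 = \left(16 - \sqrt{6}\right)^{2} + 39 = 39 + \left(16 - \sqrt{6}\right)^{2}$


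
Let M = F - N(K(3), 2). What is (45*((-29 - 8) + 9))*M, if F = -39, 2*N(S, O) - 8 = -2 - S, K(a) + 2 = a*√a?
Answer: 54180 - 1890*√3 ≈ 50906.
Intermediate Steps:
K(a) = -2 + a^(3/2) (K(a) = -2 + a*√a = -2 + a^(3/2))
N(S, O) = 3 - S/2 (N(S, O) = 4 + (-2 - S)/2 = 4 + (-1 - S/2) = 3 - S/2)
M = -43 + 3*√3/2 (M = -39 - (3 - (-2 + 3^(3/2))/2) = -39 - (3 - (-2 + 3*√3)/2) = -39 - (3 + (1 - 3*√3/2)) = -39 - (4 - 3*√3/2) = -39 + (-4 + 3*√3/2) = -43 + 3*√3/2 ≈ -40.402)
(45*((-29 - 8) + 9))*M = (45*((-29 - 8) + 9))*(-43 + 3*√3/2) = (45*(-37 + 9))*(-43 + 3*√3/2) = (45*(-28))*(-43 + 3*√3/2) = -1260*(-43 + 3*√3/2) = 54180 - 1890*√3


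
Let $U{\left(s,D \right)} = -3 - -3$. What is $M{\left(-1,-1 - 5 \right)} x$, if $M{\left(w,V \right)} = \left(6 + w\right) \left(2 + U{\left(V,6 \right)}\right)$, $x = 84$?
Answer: $840$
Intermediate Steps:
$U{\left(s,D \right)} = 0$ ($U{\left(s,D \right)} = -3 + 3 = 0$)
$M{\left(w,V \right)} = 12 + 2 w$ ($M{\left(w,V \right)} = \left(6 + w\right) \left(2 + 0\right) = \left(6 + w\right) 2 = 12 + 2 w$)
$M{\left(-1,-1 - 5 \right)} x = \left(12 + 2 \left(-1\right)\right) 84 = \left(12 - 2\right) 84 = 10 \cdot 84 = 840$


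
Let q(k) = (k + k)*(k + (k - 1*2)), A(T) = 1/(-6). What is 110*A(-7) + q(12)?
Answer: 1529/3 ≈ 509.67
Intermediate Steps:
A(T) = -⅙
q(k) = 2*k*(-2 + 2*k) (q(k) = (2*k)*(k + (k - 2)) = (2*k)*(k + (-2 + k)) = (2*k)*(-2 + 2*k) = 2*k*(-2 + 2*k))
110*A(-7) + q(12) = 110*(-⅙) + 4*12*(-1 + 12) = -55/3 + 4*12*11 = -55/3 + 528 = 1529/3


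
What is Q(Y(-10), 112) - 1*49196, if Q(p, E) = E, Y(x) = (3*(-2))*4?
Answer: -49084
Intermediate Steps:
Y(x) = -24 (Y(x) = -6*4 = -24)
Q(Y(-10), 112) - 1*49196 = 112 - 1*49196 = 112 - 49196 = -49084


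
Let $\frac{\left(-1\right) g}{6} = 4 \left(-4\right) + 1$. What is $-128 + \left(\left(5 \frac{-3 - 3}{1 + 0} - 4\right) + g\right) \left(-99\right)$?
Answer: $-5672$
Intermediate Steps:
$g = 90$ ($g = - 6 \left(4 \left(-4\right) + 1\right) = - 6 \left(-16 + 1\right) = \left(-6\right) \left(-15\right) = 90$)
$-128 + \left(\left(5 \frac{-3 - 3}{1 + 0} - 4\right) + g\right) \left(-99\right) = -128 + \left(\left(5 \frac{-3 - 3}{1 + 0} - 4\right) + 90\right) \left(-99\right) = -128 + \left(\left(5 \left(- \frac{6}{1}\right) - 4\right) + 90\right) \left(-99\right) = -128 + \left(\left(5 \left(\left(-6\right) 1\right) - 4\right) + 90\right) \left(-99\right) = -128 + \left(\left(5 \left(-6\right) - 4\right) + 90\right) \left(-99\right) = -128 + \left(\left(-30 - 4\right) + 90\right) \left(-99\right) = -128 + \left(-34 + 90\right) \left(-99\right) = -128 + 56 \left(-99\right) = -128 - 5544 = -5672$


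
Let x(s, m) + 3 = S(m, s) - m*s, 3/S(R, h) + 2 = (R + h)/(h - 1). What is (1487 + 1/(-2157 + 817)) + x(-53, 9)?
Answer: 20994777/10720 ≈ 1958.5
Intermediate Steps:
S(R, h) = 3/(-2 + (R + h)/(-1 + h)) (S(R, h) = 3/(-2 + (R + h)/(h - 1)) = 3/(-2 + (R + h)/(-1 + h)))
x(s, m) = -3 - m*s + 3*(-1 + s)/(2 + m - s) (x(s, m) = -3 + (3*(-1 + s)/(2 + m - s) - m*s) = -3 + (-m*s + 3*(-1 + s)/(2 + m - s)) = -3 - m*s + 3*(-1 + s)/(2 + m - s))
(1487 + 1/(-2157 + 817)) + x(-53, 9) = (1487 + 1/(-2157 + 817)) + (-3 + 3*(-53) - (3 + 9*(-53))*(2 + 9 - 1*(-53)))/(2 + 9 - 1*(-53)) = (1487 + 1/(-1340)) + (-3 - 159 - (3 - 477)*(2 + 9 + 53))/(2 + 9 + 53) = (1487 - 1/1340) + (-3 - 159 - 1*(-474)*64)/64 = 1992579/1340 + (-3 - 159 + 30336)/64 = 1992579/1340 + (1/64)*30174 = 1992579/1340 + 15087/32 = 20994777/10720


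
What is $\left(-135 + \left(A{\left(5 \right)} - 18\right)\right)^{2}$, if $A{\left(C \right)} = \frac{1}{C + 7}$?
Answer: $\frac{3367225}{144} \approx 23384.0$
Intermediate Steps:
$A{\left(C \right)} = \frac{1}{7 + C}$
$\left(-135 + \left(A{\left(5 \right)} - 18\right)\right)^{2} = \left(-135 - \left(18 - \frac{1}{7 + 5}\right)\right)^{2} = \left(-135 - \left(18 - \frac{1}{12}\right)\right)^{2} = \left(-135 + \left(\frac{1}{12} - 18\right)\right)^{2} = \left(-135 - \frac{215}{12}\right)^{2} = \left(- \frac{1835}{12}\right)^{2} = \frac{3367225}{144}$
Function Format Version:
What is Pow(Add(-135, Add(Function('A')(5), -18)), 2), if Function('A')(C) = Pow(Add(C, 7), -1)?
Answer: Rational(3367225, 144) ≈ 23384.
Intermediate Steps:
Function('A')(C) = Pow(Add(7, C), -1)
Pow(Add(-135, Add(Function('A')(5), -18)), 2) = Pow(Add(-135, Add(Pow(Add(7, 5), -1), -18)), 2) = Pow(Add(-135, Add(Pow(12, -1), -18)), 2) = Pow(Add(-135, Add(Rational(1, 12), -18)), 2) = Pow(Add(-135, Rational(-215, 12)), 2) = Pow(Rational(-1835, 12), 2) = Rational(3367225, 144)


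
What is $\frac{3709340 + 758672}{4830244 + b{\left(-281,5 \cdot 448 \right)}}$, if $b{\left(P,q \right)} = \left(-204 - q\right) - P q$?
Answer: $\frac{1117003}{1364310} \approx 0.81873$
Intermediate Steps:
$b{\left(P,q \right)} = -204 - q - P q$ ($b{\left(P,q \right)} = \left(-204 - q\right) - P q = -204 - q - P q$)
$\frac{3709340 + 758672}{4830244 + b{\left(-281,5 \cdot 448 \right)}} = \frac{3709340 + 758672}{4830244 - \left(204 + 2240 - 1405 \cdot 448\right)} = \frac{4468012}{4830244 - \left(2444 - 629440\right)} = \frac{4468012}{4830244 - -626996} = \frac{4468012}{4830244 + 626996} = \frac{4468012}{5457240} = 4468012 \cdot \frac{1}{5457240} = \frac{1117003}{1364310}$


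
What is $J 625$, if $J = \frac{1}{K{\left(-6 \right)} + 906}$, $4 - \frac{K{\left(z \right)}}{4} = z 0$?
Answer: $\frac{625}{922} \approx 0.67787$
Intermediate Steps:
$K{\left(z \right)} = 16$ ($K{\left(z \right)} = 16 - 4 z 0 = 16 - 0 = 16 + 0 = 16$)
$J = \frac{1}{922}$ ($J = \frac{1}{16 + 906} = \frac{1}{922} \approx 0.0010846$)
$J 625 = \frac{1}{922} \cdot 625 = \frac{625}{922}$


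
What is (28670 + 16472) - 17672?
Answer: 27470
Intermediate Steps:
(28670 + 16472) - 17672 = 45142 - 17672 = 27470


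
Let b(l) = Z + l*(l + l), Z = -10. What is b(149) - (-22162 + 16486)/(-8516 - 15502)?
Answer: 177700230/4003 ≈ 44392.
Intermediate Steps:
b(l) = -10 + 2*l**2 (b(l) = -10 + l*(l + l) = -10 + l*(2*l) = -10 + 2*l**2)
b(149) - (-22162 + 16486)/(-8516 - 15502) = (-10 + 2*149**2) - (-22162 + 16486)/(-8516 - 15502) = (-10 + 2*22201) - (-5676)/(-24018) = (-10 + 44402) - (-5676)*(-1)/24018 = 44392 - 1*946/4003 = 44392 - 946/4003 = 177700230/4003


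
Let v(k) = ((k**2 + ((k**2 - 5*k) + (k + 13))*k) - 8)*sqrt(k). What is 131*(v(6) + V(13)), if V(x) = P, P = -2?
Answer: -262 + 23318*sqrt(6) ≈ 56855.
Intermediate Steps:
v(k) = sqrt(k)*(-8 + k**2 + k*(13 + k**2 - 4*k)) (v(k) = ((k**2 + ((k**2 - 5*k) + (13 + k))*k) - 8)*sqrt(k) = ((k**2 + (13 + k**2 - 4*k)*k) - 8)*sqrt(k) = ((k**2 + k*(13 + k**2 - 4*k)) - 8)*sqrt(k) = (-8 + k**2 + k*(13 + k**2 - 4*k))*sqrt(k) = sqrt(k)*(-8 + k**2 + k*(13 + k**2 - 4*k)))
V(x) = -2
131*(v(6) + V(13)) = 131*(sqrt(6)*(-8 + 6**3 - 3*6**2 + 13*6) - 2) = 131*(sqrt(6)*(-8 + 216 - 3*36 + 78) - 2) = 131*(sqrt(6)*(-8 + 216 - 108 + 78) - 2) = 131*(sqrt(6)*178 - 2) = 131*(178*sqrt(6) - 2) = 131*(-2 + 178*sqrt(6)) = -262 + 23318*sqrt(6)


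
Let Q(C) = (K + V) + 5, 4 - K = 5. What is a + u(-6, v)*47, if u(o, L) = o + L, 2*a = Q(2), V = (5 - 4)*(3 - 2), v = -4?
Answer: -935/2 ≈ -467.50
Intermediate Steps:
K = -1 (K = 4 - 1*5 = 4 - 5 = -1)
V = 1 (V = 1*1 = 1)
Q(C) = 5 (Q(C) = (-1 + 1) + 5 = 0 + 5 = 5)
a = 5/2 (a = (1/2)*5 = 5/2 ≈ 2.5000)
u(o, L) = L + o
a + u(-6, v)*47 = 5/2 + (-4 - 6)*47 = 5/2 - 10*47 = 5/2 - 470 = -935/2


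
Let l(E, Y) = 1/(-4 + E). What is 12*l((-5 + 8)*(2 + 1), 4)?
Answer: 12/5 ≈ 2.4000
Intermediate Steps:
12*l((-5 + 8)*(2 + 1), 4) = 12/(-4 + (-5 + 8)*(2 + 1)) = 12/(-4 + 3*3) = 12/(-4 + 9) = 12/5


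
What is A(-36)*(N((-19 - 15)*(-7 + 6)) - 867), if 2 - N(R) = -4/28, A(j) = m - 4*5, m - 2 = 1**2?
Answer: 102918/7 ≈ 14703.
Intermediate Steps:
m = 3 (m = 2 + 1**2 = 2 + 1 = 3)
A(j) = -17 (A(j) = 3 - 4*5 = 3 - 20 = -17)
N(R) = 15/7 (N(R) = 2 - (-4)/28 = 2 - 1*(-1/7) = 2 + 1/7 = 15/7)
A(-36)*(N((-19 - 15)*(-7 + 6)) - 867) = -17*(15/7 - 867) = -17*(-6054/7) = 102918/7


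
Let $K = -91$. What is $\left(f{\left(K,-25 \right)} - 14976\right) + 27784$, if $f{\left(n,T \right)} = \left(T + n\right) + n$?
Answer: $12601$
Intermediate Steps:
$f{\left(n,T \right)} = T + 2 n$
$\left(f{\left(K,-25 \right)} - 14976\right) + 27784 = \left(\left(-25 + 2 \left(-91\right)\right) - 14976\right) + 27784 = \left(\left(-25 - 182\right) - 14976\right) + 27784 = \left(-207 - 14976\right) + 27784 = -15183 + 27784 = 12601$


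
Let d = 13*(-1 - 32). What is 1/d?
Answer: -1/429 ≈ -0.0023310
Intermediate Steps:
d = -429 (d = 13*(-33) = -429)
1/d = 1/(-429) = -1/429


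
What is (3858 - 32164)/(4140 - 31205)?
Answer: 28306/27065 ≈ 1.0459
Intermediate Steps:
(3858 - 32164)/(4140 - 31205) = -28306/(-27065) = -28306*(-1/27065) = 28306/27065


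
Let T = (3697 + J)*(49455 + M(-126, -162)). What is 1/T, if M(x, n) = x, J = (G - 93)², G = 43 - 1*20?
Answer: 1/424081413 ≈ 2.3580e-9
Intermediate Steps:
G = 23 (G = 43 - 20 = 23)
J = 4900 (J = (23 - 93)² = (-70)² = 4900)
T = 424081413 (T = (3697 + 4900)*(49455 - 126) = 8597*49329 = 424081413)
1/T = 1/424081413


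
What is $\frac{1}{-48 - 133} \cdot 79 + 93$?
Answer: $\frac{16754}{181} \approx 92.563$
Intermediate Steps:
$\frac{1}{-48 - 133} \cdot 79 + 93 = \frac{1}{-181} \cdot 79 + 93 = \left(- \frac{1}{181}\right) 79 + 93 = - \frac{79}{181} + 93 = \frac{16754}{181}$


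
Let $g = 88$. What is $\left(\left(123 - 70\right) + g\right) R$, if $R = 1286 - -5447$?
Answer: $949353$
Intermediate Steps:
$R = 6733$ ($R = 1286 + 5447 = 6733$)
$\left(\left(123 - 70\right) + g\right) R = \left(\left(123 - 70\right) + 88\right) 6733 = \left(53 + 88\right) 6733 = 141 \cdot 6733 = 949353$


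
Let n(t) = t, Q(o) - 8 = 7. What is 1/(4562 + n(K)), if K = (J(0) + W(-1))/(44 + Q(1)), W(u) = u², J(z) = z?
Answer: 59/269159 ≈ 0.00021920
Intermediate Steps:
Q(o) = 15 (Q(o) = 8 + 7 = 15)
K = 1/59 (K = (0 + (-1)²)/(44 + 15) = (0 + 1)/59 = 1*(1/59) = 1/59 ≈ 0.016949)
1/(4562 + n(K)) = 1/(4562 + 1/59) = 1/(269159/59) = 59/269159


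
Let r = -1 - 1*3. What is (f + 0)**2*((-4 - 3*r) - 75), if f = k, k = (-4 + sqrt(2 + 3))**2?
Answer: -50987 + 22512*sqrt(5) ≈ -648.64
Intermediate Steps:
r = -4 (r = -1 - 3 = -4)
k = (-4 + sqrt(5))**2 ≈ 3.1115
f = (4 - sqrt(5))**2 ≈ 3.1115
(f + 0)**2*((-4 - 3*r) - 75) = ((4 - sqrt(5))**2 + 0)**2*((-4 - 3*(-4)) - 75) = ((4 - sqrt(5))**2)**2*((-4 + 12) - 75) = (4 - sqrt(5))**4*(8 - 75) = (4 - sqrt(5))**4*(-67) = -67*(4 - sqrt(5))**4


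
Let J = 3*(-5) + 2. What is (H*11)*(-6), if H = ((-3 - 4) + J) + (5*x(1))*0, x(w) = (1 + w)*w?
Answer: 1320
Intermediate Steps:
J = -13 (J = -15 + 2 = -13)
x(w) = w*(1 + w)
H = -20 (H = ((-3 - 4) - 13) + (5*(1*(1 + 1)))*0 = (-7 - 13) + (5*(1*2))*0 = -20 + (5*2)*0 = -20 + 10*0 = -20 + 0 = -20)
(H*11)*(-6) = -20*11*(-6) = -220*(-6) = 1320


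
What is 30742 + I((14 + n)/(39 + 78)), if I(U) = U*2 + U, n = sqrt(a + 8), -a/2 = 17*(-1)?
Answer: 1198952/39 + sqrt(42)/39 ≈ 30743.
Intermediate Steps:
a = 34 (a = -34*(-1) = -2*(-17) = 34)
n = sqrt(42) (n = sqrt(34 + 8) = sqrt(42) ≈ 6.4807)
I(U) = 3*U (I(U) = 2*U + U = 3*U)
30742 + I((14 + n)/(39 + 78)) = 30742 + 3*((14 + sqrt(42))/(39 + 78)) = 30742 + 3*((14 + sqrt(42))/117) = 30742 + 3*((14 + sqrt(42))*(1/117)) = 30742 + 3*(14/117 + sqrt(42)/117) = 30742 + (14/39 + sqrt(42)/39) = 1198952/39 + sqrt(42)/39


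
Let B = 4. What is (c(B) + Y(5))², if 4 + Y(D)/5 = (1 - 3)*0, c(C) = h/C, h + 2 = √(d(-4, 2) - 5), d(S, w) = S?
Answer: 6715/16 - 123*I/4 ≈ 419.69 - 30.75*I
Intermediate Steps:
h = -2 + 3*I (h = -2 + √(-4 - 5) = -2 + √(-9) = -2 + 3*I ≈ -2.0 + 3.0*I)
c(C) = (-2 + 3*I)/C
Y(D) = -20 (Y(D) = -20 + 5*((1 - 3)*0) = -20 + 5*(-2*0) = -20 + 5*0 = -20 + 0 = -20)
(c(B) + Y(5))² = ((-2 + 3*I)/4 - 20)² = ((-½ + 3*I/4) - 20)² = (-41/2 + 3*I/4)²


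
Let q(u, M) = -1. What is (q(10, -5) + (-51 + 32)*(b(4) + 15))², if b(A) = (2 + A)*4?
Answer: 550564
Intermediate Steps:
b(A) = 8 + 4*A
(q(10, -5) + (-51 + 32)*(b(4) + 15))² = (-1 + (-51 + 32)*((8 + 4*4) + 15))² = (-1 - 19*((8 + 16) + 15))² = (-1 - 19*(24 + 15))² = (-1 - 19*39)² = (-1 - 741)² = (-742)² = 550564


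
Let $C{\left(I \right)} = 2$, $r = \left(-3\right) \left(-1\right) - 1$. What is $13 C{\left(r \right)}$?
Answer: $26$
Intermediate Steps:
$r = 2$ ($r = 3 - 1 = 2$)
$13 C{\left(r \right)} = 13 \cdot 2 = 26$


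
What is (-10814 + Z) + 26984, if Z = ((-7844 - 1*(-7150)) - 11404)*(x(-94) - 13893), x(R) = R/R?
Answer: 168081586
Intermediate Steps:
x(R) = 1
Z = 168065416 (Z = ((-7844 - 1*(-7150)) - 11404)*(1 - 13893) = ((-7844 + 7150) - 11404)*(-13892) = (-694 - 11404)*(-13892) = -12098*(-13892) = 168065416)
(-10814 + Z) + 26984 = (-10814 + 168065416) + 26984 = 168054602 + 26984 = 168081586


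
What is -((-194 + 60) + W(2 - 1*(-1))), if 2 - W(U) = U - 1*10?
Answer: 125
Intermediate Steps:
W(U) = 12 - U (W(U) = 2 - (U - 1*10) = 2 - (U - 10) = 2 - (-10 + U) = 2 + (10 - U) = 12 - U)
-((-194 + 60) + W(2 - 1*(-1))) = -((-194 + 60) + (12 - (2 - 1*(-1)))) = -(-134 + (12 - (2 + 1))) = -(-134 + (12 - 1*3)) = -(-134 + (12 - 3)) = -(-134 + 9) = -1*(-125) = 125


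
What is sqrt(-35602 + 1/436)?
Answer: 3*I*sqrt(187994371)/218 ≈ 188.68*I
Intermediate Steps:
sqrt(-35602 + 1/436) = sqrt(-15522471/436) = 3*I*sqrt(187994371)/218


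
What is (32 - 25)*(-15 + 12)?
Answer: -21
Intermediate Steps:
(32 - 25)*(-15 + 12) = 7*(-3) = -21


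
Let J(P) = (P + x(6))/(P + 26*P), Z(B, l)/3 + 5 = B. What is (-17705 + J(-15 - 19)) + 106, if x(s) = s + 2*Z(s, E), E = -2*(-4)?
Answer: -8077930/459 ≈ -17599.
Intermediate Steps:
E = 8
Z(B, l) = -15 + 3*B
x(s) = -30 + 7*s (x(s) = s + 2*(-15 + 3*s) = s + (-30 + 6*s) = -30 + 7*s)
J(P) = (12 + P)/(27*P) (J(P) = (P + (-30 + 7*6))/(P + 26*P) = (P + (-30 + 42))/((27*P)) = (P + 12)*(1/(27*P)) = (12 + P)*(1/(27*P)) = (12 + P)/(27*P))
(-17705 + J(-15 - 19)) + 106 = (-17705 + (12 + (-15 - 19))/(27*(-15 - 19))) + 106 = (-17705 + (1/27)*(12 - 34)/(-34)) + 106 = (-17705 + (1/27)*(-1/34)*(-22)) + 106 = (-17705 + 11/459) + 106 = -8126584/459 + 106 = -8077930/459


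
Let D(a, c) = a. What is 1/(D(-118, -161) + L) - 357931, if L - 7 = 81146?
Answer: -29004938584/81035 ≈ -3.5793e+5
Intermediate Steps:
L = 81153 (L = 7 + 81146 = 81153)
1/(D(-118, -161) + L) - 357931 = 1/(-118 + 81153) - 357931 = 1/81035 - 357931 = -29004938584/81035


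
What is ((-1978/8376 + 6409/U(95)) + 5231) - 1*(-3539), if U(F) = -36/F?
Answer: -51153541/6282 ≈ -8142.9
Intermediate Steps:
((-1978/8376 + 6409/U(95)) + 5231) - 1*(-3539) = ((-1978/8376 + 6409/((-36/95))) + 5231) - 1*(-3539) = ((-1978*1/8376 + 6409/((-36*1/95))) + 5231) + 3539 = ((-989/4188 + 6409/(-36/95)) + 5231) + 3539 = ((-989/4188 + 6409*(-95/36)) + 5231) + 3539 = ((-989/4188 - 608855/36) + 5231) + 3539 = (-106246681/6282 + 5231) + 3539 = -73385539/6282 + 3539 = -51153541/6282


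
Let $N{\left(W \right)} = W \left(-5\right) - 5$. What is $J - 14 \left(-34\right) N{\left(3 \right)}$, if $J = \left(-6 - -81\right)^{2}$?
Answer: $-3895$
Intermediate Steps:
$N{\left(W \right)} = -5 - 5 W$ ($N{\left(W \right)} = - 5 W - 5 = -5 - 5 W$)
$J = 5625$ ($J = \left(-6 + 81\right)^{2} = 75^{2} = 5625$)
$J - 14 \left(-34\right) N{\left(3 \right)} = 5625 - 14 \left(-34\right) \left(-5 - 15\right) = 5625 - - 476 \left(-5 - 15\right) = 5625 - \left(-476\right) \left(-20\right) = 5625 - 9520 = -3895$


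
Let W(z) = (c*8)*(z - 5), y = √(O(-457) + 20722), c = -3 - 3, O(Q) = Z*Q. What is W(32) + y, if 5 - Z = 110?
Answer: -1296 + √68707 ≈ -1033.9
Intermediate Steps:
Z = -105 (Z = 5 - 1*110 = 5 - 110 = -105)
O(Q) = -105*Q
c = -6
y = √68707 (y = √(-105*(-457) + 20722) = √(47985 + 20722) = √68707 ≈ 262.12)
W(z) = 240 - 48*z (W(z) = (-6*8)*(z - 5) = -48*(-5 + z) = 240 - 48*z)
W(32) + y = (240 - 48*32) + √68707 = (240 - 1536) + √68707 = -1296 + √68707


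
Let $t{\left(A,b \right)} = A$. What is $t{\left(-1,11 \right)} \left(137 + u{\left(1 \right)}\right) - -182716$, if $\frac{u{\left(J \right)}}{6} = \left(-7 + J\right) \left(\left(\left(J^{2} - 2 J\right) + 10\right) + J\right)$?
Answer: $182939$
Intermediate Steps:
$u{\left(J \right)} = 6 \left(-7 + J\right) \left(10 + J^{2} - J\right)$ ($u{\left(J \right)} = 6 \left(-7 + J\right) \left(\left(\left(J^{2} - 2 J\right) + 10\right) + J\right) = 6 \left(-7 + J\right) \left(\left(10 + J^{2} - 2 J\right) + J\right) = 6 \left(-7 + J\right) \left(10 + J^{2} - J\right)$)
$t{\left(-1,11 \right)} \left(137 + u{\left(1 \right)}\right) - -182716 = - (137 + \left(-420 - 48 \cdot 1^{2} + 6 \cdot 1^{3} + 102 \cdot 1\right)) - -182716 = - (137 + \left(-420 - 48 + 6 \cdot 1 + 102\right)) + 182716 = - (137 + \left(-420 - 48 + 6 + 102\right)) + 182716 = - (137 - 360) + 182716 = \left(-1\right) \left(-223\right) + 182716 = 223 + 182716 = 182939$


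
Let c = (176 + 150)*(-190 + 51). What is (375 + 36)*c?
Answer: -18624054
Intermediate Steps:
c = -45314 (c = 326*(-139) = -45314)
(375 + 36)*c = (375 + 36)*(-45314) = 411*(-45314) = -18624054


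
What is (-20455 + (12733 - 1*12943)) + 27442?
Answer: 6777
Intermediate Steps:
(-20455 + (12733 - 1*12943)) + 27442 = (-20455 + (12733 - 12943)) + 27442 = (-20455 - 210) + 27442 = -20665 + 27442 = 6777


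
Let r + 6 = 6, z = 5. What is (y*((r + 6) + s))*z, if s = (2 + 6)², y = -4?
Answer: -1400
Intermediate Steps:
r = 0 (r = -6 + 6 = 0)
s = 64 (s = 8² = 64)
(y*((r + 6) + s))*z = -4*((0 + 6) + 64)*5 = -4*(6 + 64)*5 = -4*70*5 = -280*5 = -1400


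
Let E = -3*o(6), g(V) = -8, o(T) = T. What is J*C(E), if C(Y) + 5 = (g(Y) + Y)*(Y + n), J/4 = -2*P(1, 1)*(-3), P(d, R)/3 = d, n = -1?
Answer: 35208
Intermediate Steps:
E = -18 (E = -3*6 = -18)
P(d, R) = 3*d
J = 72 (J = 4*(-6*(-3)) = 4*18 = 72)
C(Y) = -5 + (-1 + Y)*(-8 + Y) (C(Y) = -5 + (-8 + Y)*(Y - 1) = -5 + (-8 + Y)*(-1 + Y) = -5 + (-1 + Y)*(-8 + Y))
J*C(E) = 72*(3 + (-18)**2 - 9*(-18)) = 72*(3 + 324 + 162) = 72*489 = 35208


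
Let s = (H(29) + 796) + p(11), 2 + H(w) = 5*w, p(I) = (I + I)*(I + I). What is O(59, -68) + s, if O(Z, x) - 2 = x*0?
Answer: 1425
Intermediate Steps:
O(Z, x) = 2 (O(Z, x) = 2 + x*0 = 2 + 0 = 2)
p(I) = 4*I² (p(I) = (2*I)*(2*I) = 4*I²)
H(w) = -2 + 5*w
s = 1423 (s = ((-2 + 5*29) + 796) + 4*11² = ((-2 + 145) + 796) + 4*121 = (143 + 796) + 484 = 939 + 484 = 1423)
O(59, -68) + s = 2 + 1423 = 1425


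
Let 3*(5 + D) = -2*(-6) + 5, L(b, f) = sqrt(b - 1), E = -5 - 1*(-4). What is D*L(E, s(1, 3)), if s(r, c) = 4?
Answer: 2*I*sqrt(2)/3 ≈ 0.94281*I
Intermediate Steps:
E = -1 (E = -5 + 4 = -1)
L(b, f) = sqrt(-1 + b)
D = 2/3 (D = -5 + (-2*(-6) + 5)/3 = -5 + (12 + 5)/3 = -5 + (1/3)*17 = -5 + 17/3 = 2/3 ≈ 0.66667)
D*L(E, s(1, 3)) = 2*sqrt(-1 - 1)/3 = 2*sqrt(-2)/3 = 2*(I*sqrt(2))/3 = 2*I*sqrt(2)/3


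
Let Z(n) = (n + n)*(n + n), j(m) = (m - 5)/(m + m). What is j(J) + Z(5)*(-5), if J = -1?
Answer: -497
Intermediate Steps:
j(m) = (-5 + m)/(2*m) (j(m) = (-5 + m)/((2*m)) = (-5 + m)*(1/(2*m)) = (-5 + m)/(2*m))
Z(n) = 4*n² (Z(n) = (2*n)*(2*n) = 4*n²)
j(J) + Z(5)*(-5) = (½)*(-5 - 1)/(-1) + (4*5²)*(-5) = (½)*(-1)*(-6) + (4*25)*(-5) = 3 + 100*(-5) = 3 - 500 = -497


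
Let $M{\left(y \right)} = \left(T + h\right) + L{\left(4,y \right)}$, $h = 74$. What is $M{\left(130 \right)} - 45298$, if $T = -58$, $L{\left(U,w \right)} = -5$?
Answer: $-45287$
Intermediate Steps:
$M{\left(y \right)} = 11$ ($M{\left(y \right)} = \left(-58 + 74\right) - 5 = 16 - 5 = 11$)
$M{\left(130 \right)} - 45298 = 11 - 45298 = -45287$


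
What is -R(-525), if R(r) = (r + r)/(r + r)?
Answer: -1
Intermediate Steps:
R(r) = 1 (R(r) = (2*r)/((2*r)) = (2*r)*(1/(2*r)) = 1)
-R(-525) = -1*1 = -1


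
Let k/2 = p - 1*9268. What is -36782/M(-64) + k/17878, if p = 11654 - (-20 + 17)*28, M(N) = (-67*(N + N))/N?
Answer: 164562639/598913 ≈ 274.77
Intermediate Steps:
M(N) = -134 (M(N) = (-134*N)/N = -134)
p = 11738 (p = 11654 - (-3)*28 = 11654 - 1*(-84) = 11654 + 84 = 11738)
k = 4940 (k = 2*(11738 - 1*9268) = 2*(11738 - 9268) = 2*2470 = 4940)
-36782/M(-64) + k/17878 = -36782/(-134) + 4940/17878 = -36782*(-1/134) + 4940*(1/17878) = 18391/67 + 2470/8939 = 164562639/598913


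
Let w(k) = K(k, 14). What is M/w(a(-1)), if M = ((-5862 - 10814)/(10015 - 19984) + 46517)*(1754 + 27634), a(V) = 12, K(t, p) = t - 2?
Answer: 2271421290802/16615 ≈ 1.3671e+8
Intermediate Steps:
K(t, p) = -2 + t
M = 4542842581604/3323 (M = (-16676/(-9969) + 46517)*29388 = (-16676*(-1/9969) + 46517)*29388 = (16676/9969 + 46517)*29388 = (463744649/9969)*29388 = 4542842581604/3323 ≈ 1.3671e+9)
w(k) = -2 + k
M/w(a(-1)) = 4542842581604/(3323*(-2 + 12)) = (4542842581604/3323)/10 = (4542842581604/3323)*(⅒) = 2271421290802/16615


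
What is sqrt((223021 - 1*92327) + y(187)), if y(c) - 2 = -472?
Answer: 4*sqrt(8139) ≈ 360.87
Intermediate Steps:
y(c) = -470 (y(c) = 2 - 472 = -470)
sqrt((223021 - 1*92327) + y(187)) = sqrt((223021 - 1*92327) - 470) = sqrt((223021 - 92327) - 470) = sqrt(130694 - 470) = sqrt(130224) = 4*sqrt(8139)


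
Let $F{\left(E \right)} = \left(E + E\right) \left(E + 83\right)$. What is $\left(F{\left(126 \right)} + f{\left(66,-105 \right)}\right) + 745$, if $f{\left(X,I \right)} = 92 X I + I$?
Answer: $-584252$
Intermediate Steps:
$f{\left(X,I \right)} = I + 92 I X$ ($f{\left(X,I \right)} = 92 I X + I = I + 92 I X$)
$F{\left(E \right)} = 2 E \left(83 + E\right)$
$\left(F{\left(126 \right)} + f{\left(66,-105 \right)}\right) + 745 = \left(2 \cdot 126 \left(83 + 126\right) - 105 \left(1 + 92 \cdot 66\right)\right) + 745 = \left(2 \cdot 126 \cdot 209 - 105 \left(1 + 6072\right)\right) + 745 = \left(52668 - 637665\right) + 745 = -584997 + 745 = -584252$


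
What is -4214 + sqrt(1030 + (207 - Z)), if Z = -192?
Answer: -4214 + sqrt(1429) ≈ -4176.2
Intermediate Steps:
-4214 + sqrt(1030 + (207 - Z)) = -4214 + sqrt(1030 + (207 - 1*(-192))) = -4214 + sqrt(1030 + (207 + 192)) = -4214 + sqrt(1030 + 399) = -4214 + sqrt(1429)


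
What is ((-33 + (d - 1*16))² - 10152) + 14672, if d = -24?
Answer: 9849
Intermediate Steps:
((-33 + (d - 1*16))² - 10152) + 14672 = ((-33 + (-24 - 1*16))² - 10152) + 14672 = ((-33 + (-24 - 16))² - 10152) + 14672 = ((-33 - 40)² - 10152) + 14672 = ((-73)² - 10152) + 14672 = (5329 - 10152) + 14672 = -4823 + 14672 = 9849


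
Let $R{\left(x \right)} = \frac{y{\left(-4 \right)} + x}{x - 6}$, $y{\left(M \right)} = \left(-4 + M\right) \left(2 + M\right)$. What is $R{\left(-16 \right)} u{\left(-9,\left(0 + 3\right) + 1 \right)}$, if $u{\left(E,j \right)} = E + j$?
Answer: $0$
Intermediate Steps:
$R{\left(x \right)} = \frac{16 + x}{-6 + x}$ ($R{\left(x \right)} = \frac{\left(-8 + \left(-4\right)^{2} - -8\right) + x}{x - 6} = \frac{\left(-8 + 16 + 8\right) + x}{-6 + x} = \frac{16 + x}{-6 + x}$)
$R{\left(-16 \right)} u{\left(-9,\left(0 + 3\right) + 1 \right)} = \frac{16 - 16}{-6 - 16} \left(-9 + \left(\left(0 + 3\right) + 1\right)\right) = \frac{1}{-22} \cdot 0 \left(-9 + \left(3 + 1\right)\right) = \left(- \frac{1}{22}\right) 0 \left(-9 + 4\right) = 0 \left(-5\right) = 0$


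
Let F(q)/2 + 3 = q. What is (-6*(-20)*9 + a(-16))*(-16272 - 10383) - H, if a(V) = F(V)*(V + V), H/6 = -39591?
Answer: -60962334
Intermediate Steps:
H = -237546 (H = 6*(-39591) = -237546)
F(q) = -6 + 2*q
a(V) = 2*V*(-6 + 2*V) (a(V) = (-6 + 2*V)*(V + V) = (-6 + 2*V)*(2*V) = 2*V*(-6 + 2*V))
(-6*(-20)*9 + a(-16))*(-16272 - 10383) - H = (-6*(-20)*9 + 4*(-16)*(-3 - 16))*(-16272 - 10383) - 1*(-237546) = (120*9 + 4*(-16)*(-19))*(-26655) + 237546 = (1080 + 1216)*(-26655) + 237546 = 2296*(-26655) + 237546 = -61199880 + 237546 = -60962334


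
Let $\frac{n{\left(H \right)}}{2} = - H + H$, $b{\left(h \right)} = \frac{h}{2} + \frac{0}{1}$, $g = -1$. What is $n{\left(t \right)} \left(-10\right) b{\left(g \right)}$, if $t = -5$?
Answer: $0$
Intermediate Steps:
$b{\left(h \right)} = \frac{h}{2}$ ($b{\left(h \right)} = h \frac{1}{2} + 0 \cdot 1 = \frac{h}{2} + 0 = \frac{h}{2}$)
$n{\left(H \right)} = 0$ ($n{\left(H \right)} = 2 \left(- H + H\right) = 2 \cdot 0 = 0$)
$n{\left(t \right)} \left(-10\right) b{\left(g \right)} = 0 \left(-10\right) \frac{1}{2} \left(-1\right) = 0 \left(- \frac{1}{2}\right) = 0$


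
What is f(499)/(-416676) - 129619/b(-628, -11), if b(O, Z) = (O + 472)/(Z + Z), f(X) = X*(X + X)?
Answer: -634764140/34723 ≈ -18281.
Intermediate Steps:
f(X) = 2*X² (f(X) = X*(2*X) = 2*X²)
b(O, Z) = (472 + O)/(2*Z) (b(O, Z) = (472 + O)/((2*Z)) = (472 + O)*(1/(2*Z)) = (472 + O)/(2*Z))
f(499)/(-416676) - 129619/b(-628, -11) = (2*499²)/(-416676) - 129619*(-22/(472 - 628)) = (2*249001)*(-1/416676) - 129619/((½)*(-1/11)*(-156)) = 498002*(-1/416676) - 129619/78/11 = -249001/208338 - 129619*11/78 = -249001/208338 - 1425809/78 = -634764140/34723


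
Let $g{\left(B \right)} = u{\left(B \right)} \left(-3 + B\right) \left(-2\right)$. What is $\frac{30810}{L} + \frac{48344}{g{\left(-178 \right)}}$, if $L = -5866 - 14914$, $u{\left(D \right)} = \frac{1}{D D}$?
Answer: $\frac{1591468258883}{376118} \approx 4.2313 \cdot 10^{6}$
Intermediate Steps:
$u{\left(D \right)} = \frac{1}{D^{2}}$
$L = -20780$ ($L = -5866 - 14914 = -20780$)
$g{\left(B \right)} = \frac{6 - 2 B}{B^{2}}$ ($g{\left(B \right)} = \frac{\left(-3 + B\right) \left(-2\right)}{B^{2}} = \frac{6 - 2 B}{B^{2}}$)
$\frac{30810}{L} + \frac{48344}{g{\left(-178 \right)}} = \frac{30810}{-20780} + \frac{48344}{2 \cdot \frac{1}{31684} \left(3 - -178\right)} = 30810 \left(- \frac{1}{20780}\right) + \frac{48344}{2 \cdot \frac{1}{31684} \left(3 + 178\right)} = - \frac{3081}{2078} + \frac{48344}{2 \cdot \frac{1}{31684} \cdot 181} = - \frac{3081}{2078} + \frac{48344}{\frac{181}{15842}} = - \frac{3081}{2078} + 48344 \cdot \frac{15842}{181} = - \frac{3081}{2078} + \frac{765865648}{181} = \frac{1591468258883}{376118}$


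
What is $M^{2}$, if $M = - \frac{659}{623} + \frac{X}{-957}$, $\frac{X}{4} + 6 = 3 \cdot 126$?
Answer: $\frac{269598754441}{39496395169} \approx 6.8259$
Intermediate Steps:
$X = 1488$ ($X = -24 + 4 \cdot 3 \cdot 126 = -24 + 4 \cdot 378 = -24 + 1512 = 1488$)
$M = - \frac{519229}{198737}$ ($M = - \frac{659}{623} + \frac{1488}{-957} = \left(-659\right) \frac{1}{623} + 1488 \left(- \frac{1}{957}\right) = - \frac{659}{623} - \frac{496}{319} = - \frac{519229}{198737} \approx -2.6126$)
$M^{2} = \left(- \frac{519229}{198737}\right)^{2} = \frac{269598754441}{39496395169}$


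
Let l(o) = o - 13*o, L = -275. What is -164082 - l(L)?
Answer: -167382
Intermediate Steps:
l(o) = -12*o
-164082 - l(L) = -164082 - (-12)*(-275) = -164082 - 1*3300 = -164082 - 3300 = -167382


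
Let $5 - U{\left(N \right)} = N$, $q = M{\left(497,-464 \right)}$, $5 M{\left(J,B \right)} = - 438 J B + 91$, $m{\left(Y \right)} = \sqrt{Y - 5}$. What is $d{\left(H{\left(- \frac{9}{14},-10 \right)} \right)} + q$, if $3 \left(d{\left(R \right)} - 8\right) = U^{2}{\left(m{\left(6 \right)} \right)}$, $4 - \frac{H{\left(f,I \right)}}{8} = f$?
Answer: $\frac{60603877}{3} \approx 2.0201 \cdot 10^{7}$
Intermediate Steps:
$m{\left(Y \right)} = \sqrt{-5 + Y}$
$M{\left(J,B \right)} = \frac{91}{5} - \frac{438 B J}{5}$ ($M{\left(J,B \right)} = \frac{- 438 J B + 91}{5} = \frac{- 438 B J + 91}{5} = \frac{91 - 438 B J}{5} = \frac{91}{5} - \frac{438 B J}{5}$)
$q = 20201279$ ($q = \frac{91}{5} - \left(- \frac{203232}{5}\right) 497 = \frac{91}{5} + \frac{101006304}{5} = 20201279$)
$U{\left(N \right)} = 5 - N$
$H{\left(f,I \right)} = 32 - 8 f$
$d{\left(R \right)} = \frac{40}{3}$ ($d{\left(R \right)} = 8 + \frac{\left(5 - \sqrt{-5 + 6}\right)^{2}}{3} = 8 + \frac{\left(5 - \sqrt{1}\right)^{2}}{3} = 8 + \frac{\left(5 - 1\right)^{2}}{3} = 8 + \frac{4^{2}}{3} = 8 + \frac{1}{3} \cdot 16 = 8 + \frac{16}{3} = \frac{40}{3}$)
$d{\left(H{\left(- \frac{9}{14},-10 \right)} \right)} + q = \frac{40}{3} + 20201279 = \frac{60603877}{3}$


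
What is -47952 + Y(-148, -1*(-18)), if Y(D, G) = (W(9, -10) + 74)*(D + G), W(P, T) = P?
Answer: -58742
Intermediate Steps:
Y(D, G) = 83*D + 83*G (Y(D, G) = (9 + 74)*(D + G) = 83*(D + G) = 83*D + 83*G)
-47952 + Y(-148, -1*(-18)) = -47952 + (83*(-148) + 83*(-1*(-18))) = -47952 + (-12284 + 83*18) = -47952 + (-12284 + 1494) = -47952 - 10790 = -58742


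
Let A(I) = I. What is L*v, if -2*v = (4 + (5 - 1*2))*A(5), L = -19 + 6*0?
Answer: 665/2 ≈ 332.50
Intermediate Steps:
L = -19 (L = -19 + 0 = -19)
v = -35/2 (v = -(4 + (5 - 1*2))*5/2 = -(4 + (5 - 2))*5/2 = -(4 + 3)*5/2 = -7*5/2 = -½*35 = -35/2 ≈ -17.500)
L*v = -19*(-35/2) = 665/2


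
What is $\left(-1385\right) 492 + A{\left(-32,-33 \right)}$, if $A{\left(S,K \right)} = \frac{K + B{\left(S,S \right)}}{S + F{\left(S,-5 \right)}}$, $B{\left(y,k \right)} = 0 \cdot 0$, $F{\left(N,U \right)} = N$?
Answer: $- \frac{43610847}{64} \approx -6.8142 \cdot 10^{5}$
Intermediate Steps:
$B{\left(y,k \right)} = 0$
$A{\left(S,K \right)} = \frac{K}{2 S}$ ($A{\left(S,K \right)} = \frac{K + 0}{S + S} = \frac{K}{2 S}$)
$\left(-1385\right) 492 + A{\left(-32,-33 \right)} = \left(-1385\right) 492 + \frac{1}{2} \left(-33\right) \frac{1}{-32} = -681420 + \frac{1}{2} \left(-33\right) \left(- \frac{1}{32}\right) = -681420 + \frac{33}{64} = - \frac{43610847}{64}$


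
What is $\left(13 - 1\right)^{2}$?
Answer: $144$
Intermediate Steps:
$\left(13 - 1\right)^{2} = 12^{2} = 144$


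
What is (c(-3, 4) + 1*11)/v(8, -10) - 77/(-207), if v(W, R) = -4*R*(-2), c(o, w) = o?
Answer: 563/2070 ≈ 0.27198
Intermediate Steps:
v(W, R) = 8*R
(c(-3, 4) + 1*11)/v(8, -10) - 77/(-207) = (-3 + 1*11)/((8*(-10))) - 77/(-207) = (-3 + 11)/(-80) - 77*(-1/207) = 8*(-1/80) + 77/207 = -⅒ + 77/207 = 563/2070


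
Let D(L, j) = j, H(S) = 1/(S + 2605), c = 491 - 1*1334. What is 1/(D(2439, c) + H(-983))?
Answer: -1622/1367345 ≈ -0.0011862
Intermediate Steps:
c = -843 (c = 491 - 1334 = -843)
H(S) = 1/(2605 + S)
1/(D(2439, c) + H(-983)) = 1/(-843 + 1/(2605 - 983)) = 1/(-843 + 1/1622) = 1/(-1367345/1622) = -1622/1367345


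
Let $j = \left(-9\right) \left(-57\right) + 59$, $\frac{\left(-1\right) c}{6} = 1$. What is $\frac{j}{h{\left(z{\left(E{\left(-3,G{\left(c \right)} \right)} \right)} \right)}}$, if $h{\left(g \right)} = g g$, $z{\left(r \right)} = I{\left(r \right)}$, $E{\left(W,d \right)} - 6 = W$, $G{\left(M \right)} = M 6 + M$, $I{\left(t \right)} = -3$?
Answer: $\frac{572}{9} \approx 63.556$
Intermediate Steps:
$c = -6$ ($c = \left(-6\right) 1 = -6$)
$G{\left(M \right)} = 7 M$ ($G{\left(M \right)} = 6 M + M = 7 M$)
$E{\left(W,d \right)} = 6 + W$
$j = 572$ ($j = 513 + 59 = 572$)
$z{\left(r \right)} = -3$
$h{\left(g \right)} = g^{2}$
$\frac{j}{h{\left(z{\left(E{\left(-3,G{\left(c \right)} \right)} \right)} \right)}} = \frac{572}{\left(-3\right)^{2}} = \frac{572}{9}$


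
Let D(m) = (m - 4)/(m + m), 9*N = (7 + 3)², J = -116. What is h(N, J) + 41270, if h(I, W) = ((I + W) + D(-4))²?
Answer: 4217095/81 ≈ 52063.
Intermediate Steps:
N = 100/9 (N = (7 + 3)²/9 = (⅑)*10² = (⅑)*100 = 100/9 ≈ 11.111)
D(m) = (-4 + m)/(2*m) (D(m) = (-4 + m)/((2*m)) = (-4 + m)*(1/(2*m)) = (-4 + m)/(2*m))
h(I, W) = (1 + I + W)² (h(I, W) = ((I + W) + (½)*(-4 - 4)/(-4))² = ((I + W) + (½)*(-¼)*(-8))² = ((I + W) + 1)² = (1 + I + W)²)
h(N, J) + 41270 = (1 + 100/9 - 116)² + 41270 = (-935/9)² + 41270 = 874225/81 + 41270 = 4217095/81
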